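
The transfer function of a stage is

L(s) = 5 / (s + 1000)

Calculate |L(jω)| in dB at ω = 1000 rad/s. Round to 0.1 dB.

Substitute s = j1000:
Numerator: 5 = 5 + j0
Denominator: (j1000) + 1000 = 1000 + j1000
|N| = √(5² + 0²) ≈ 5, ∠N ≈ 0.00°
|D| = √(1000² + 1000²) ≈ 1414.2, ∠D ≈ 45.00°
|L| = 5 / 1414.2 ≈ 0.0035356
Gain = 20 log₁₀(0.0035356) ≈ -49.03 dB

-49.0 dB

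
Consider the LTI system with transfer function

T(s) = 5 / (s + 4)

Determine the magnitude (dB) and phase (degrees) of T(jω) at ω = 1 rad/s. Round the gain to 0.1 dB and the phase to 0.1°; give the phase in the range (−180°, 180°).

Substitute s = j1:
Numerator: 5 = 5 + j0
Denominator: (j1) + 4 = 4 + j1
|N| = √(5² + 0²) ≈ 5, ∠N ≈ 0.00°
|D| = √(4² + 1²) ≈ 4.1231, ∠D ≈ 14.04°
|T| = 5 / 4.1231 ≈ 1.2127
Gain = 20 log₁₀(1.2127) ≈ 1.68 dB
∠T = 0.00° − 14.04° = -14.04°

1.7 dB, -14.0°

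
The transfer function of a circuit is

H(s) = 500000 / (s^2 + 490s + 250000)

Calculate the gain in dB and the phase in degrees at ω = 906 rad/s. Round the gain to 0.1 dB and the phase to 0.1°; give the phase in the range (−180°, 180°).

At s = jω = j906:
quadratic: (j906)² + 490·j906 + 250000 = -570836 + j443940 → |·| ≈ 7.2314e+05, ∠ ≈ 142.13°
|H| = 500000 / 7.2314e+05 ≈ 0.69143
Gain = 20 log₁₀(0.69143) ≈ -3.21 dB
∠H = 0.00° − 142.13° = -142.13°

-3.2 dB, -142.1°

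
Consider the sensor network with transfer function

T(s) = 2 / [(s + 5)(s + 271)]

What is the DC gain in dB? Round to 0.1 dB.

T(0) = 2 / (5·271) ≈ 0.001476
20 log₁₀(0.001476) ≈ -56.62 dB

-56.6 dB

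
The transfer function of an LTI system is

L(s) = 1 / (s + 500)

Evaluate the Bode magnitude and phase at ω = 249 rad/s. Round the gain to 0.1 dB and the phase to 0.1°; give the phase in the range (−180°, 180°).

At s = jω = j249:
pole (s+500): 500 + j249 → |·| = √(500²+249²) = √312001 ≈ 558.57, ∠ = arctan(249/500) ≈ 26.47°
|L| = 1 / 558.57 ≈ 0.0017903
Gain = 20 log₁₀(0.0017903) ≈ -54.94 dB
∠L = 0.00° − 26.47° = -26.47°

-54.9 dB, -26.5°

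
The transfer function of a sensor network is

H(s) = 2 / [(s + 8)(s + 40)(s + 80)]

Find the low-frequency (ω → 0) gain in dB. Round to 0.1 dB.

H(0) = 2 / (8·40·80) = 7.8125e-05
20 log₁₀(7.8125e-05) ≈ -82.14 dB

-82.1 dB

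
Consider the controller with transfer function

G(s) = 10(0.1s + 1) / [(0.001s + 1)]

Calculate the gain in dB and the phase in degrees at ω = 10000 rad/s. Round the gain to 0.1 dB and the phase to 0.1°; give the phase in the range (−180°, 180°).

60.0 dB, 5.7°

At ω = 10000 rad/s:
zero (1 + j10000·0.1) = 1 + j1000 → |·| ≈ 1000, ∠ ≈ 89.94°
pole (1 + j10000·0.001) = 1 + j10 → |·| ≈ 10.05, ∠ ≈ 84.29°
|G| = 10 · 1000 / (10.05) ≈ 995.02
Gain = 20 log₁₀(995.02) ≈ 59.96 dB
∠G = (89.94°) − (84.29°) = 5.65°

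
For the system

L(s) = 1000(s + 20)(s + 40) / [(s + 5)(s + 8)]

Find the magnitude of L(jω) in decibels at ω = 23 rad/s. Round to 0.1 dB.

At s = jω = j23:
zero (s+20): 20 + j23 → |·| = √(20²+23²) = √929 ≈ 30.48, ∠ = arctan(23/20) ≈ 48.99°
zero (s+40): 40 + j23 → |·| = √(40²+23²) = √2129 ≈ 46.141, ∠ = arctan(23/40) ≈ 29.90°
pole (s+5): 5 + j23 → |·| = √(5²+23²) = √554 ≈ 23.537, ∠ = arctan(23/5) ≈ 77.74°
pole (s+8): 8 + j23 → |·| = √(8²+23²) = √593 ≈ 24.352, ∠ = arctan(23/8) ≈ 70.82°
|L| = 1000 · 1406.4 / 573.17 ≈ 2453.7
Gain = 20 log₁₀(2453.7) ≈ 67.80 dB

67.8 dB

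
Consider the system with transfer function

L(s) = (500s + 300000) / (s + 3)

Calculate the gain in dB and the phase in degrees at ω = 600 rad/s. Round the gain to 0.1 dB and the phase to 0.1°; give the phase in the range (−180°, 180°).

57.0 dB, -44.7°

Substitute s = j600:
Numerator: 500(j600) + 300000 = 300000 + j300000
Denominator: (j600) + 3 = 3 + j600
|N| = √(300000² + 300000²) ≈ 4.2426e+05, ∠N ≈ 45.00°
|D| = √(3² + 600²) ≈ 600.01, ∠D ≈ 89.71°
|L| = 4.2426e+05 / 600.01 ≈ 707.09
Gain = 20 log₁₀(707.09) ≈ 56.99 dB
∠L = 45.00° − 89.71° = -44.71°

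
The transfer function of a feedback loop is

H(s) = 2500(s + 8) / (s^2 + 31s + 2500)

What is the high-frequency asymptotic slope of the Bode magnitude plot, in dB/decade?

-20 dB/decade

Each pole contributes −20 dB/decade at high frequency; each zero contributes +20 dB/decade.
Net: 1 zero(s) − 2 pole(s) → -20 dB/decade.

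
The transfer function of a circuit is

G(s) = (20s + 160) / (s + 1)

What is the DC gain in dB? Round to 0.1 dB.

G(0) = 160 / 1 = 160
20 log₁₀(160) ≈ 44.08 dB

44.1 dB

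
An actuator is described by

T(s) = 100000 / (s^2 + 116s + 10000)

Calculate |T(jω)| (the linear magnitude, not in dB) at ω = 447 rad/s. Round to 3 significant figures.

At s = jω = j447:
quadratic: (j447)² + 116·j447 + 10000 = -189809 + j51852 → |·| ≈ 1.9676e+05, ∠ ≈ 164.72°
|T| = 100000 / 1.9676e+05 ≈ 0.50823

0.508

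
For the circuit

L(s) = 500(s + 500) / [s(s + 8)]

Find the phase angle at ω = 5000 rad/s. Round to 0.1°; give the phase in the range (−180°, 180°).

-95.6°

At s = jω = j5000:
zero (s+500): 500 + j5000 → |·| = √(500²+5000²) = √25250000 ≈ 5024.9, ∠ = arctan(5000/500) ≈ 84.29°
pole (s+8): 8 + j5000 → |·| = √(8²+5000²) = √25000064 ≈ 5000, ∠ = arctan(5000/8) ≈ 89.91°
pole at origin: |s| = 5000, ∠ = 90.00° (in denominator)
∠L = 84.29° − 179.91° = -95.62°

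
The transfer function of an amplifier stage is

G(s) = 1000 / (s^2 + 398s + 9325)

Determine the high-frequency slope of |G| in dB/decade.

Each pole contributes −20 dB/decade at high frequency; each zero contributes +20 dB/decade.
Net: 0 zero(s) − 2 pole(s) → -40 dB/decade.

-40 dB/decade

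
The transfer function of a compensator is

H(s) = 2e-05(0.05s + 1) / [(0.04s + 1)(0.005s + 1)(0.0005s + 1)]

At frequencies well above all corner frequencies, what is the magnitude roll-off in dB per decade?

-40 dB/decade

Each pole contributes −20 dB/decade at high frequency; each zero contributes +20 dB/decade.
Net: 1 zero(s) − 3 pole(s) → -40 dB/decade.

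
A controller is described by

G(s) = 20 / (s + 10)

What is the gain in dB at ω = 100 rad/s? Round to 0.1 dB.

-14.0 dB

At s = jω = j100:
pole (s+10): 10 + j100 → |·| = √(10²+100²) = √10100 ≈ 100.5, ∠ = arctan(100/10) ≈ 84.29°
|G| = 20 / 100.5 ≈ 0.199
Gain = 20 log₁₀(0.199) ≈ -14.02 dB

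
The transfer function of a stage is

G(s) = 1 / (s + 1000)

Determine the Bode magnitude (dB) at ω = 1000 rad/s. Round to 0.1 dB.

At s = jω = j1000:
pole (s+1000): 1000 + j1000 → |·| = √(1000²+1000²) = √2000000 ≈ 1414.2, ∠ = arctan(1000/1000) ≈ 45.00°
|G| = 1 / 1414.2 ≈ 0.00070711
Gain = 20 log₁₀(0.00070711) ≈ -63.01 dB

-63.0 dB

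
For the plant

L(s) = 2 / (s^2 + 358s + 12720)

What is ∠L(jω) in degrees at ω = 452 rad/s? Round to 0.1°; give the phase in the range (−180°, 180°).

-139.8°

Substitute s = j452:
Numerator: 2 = 2 + j0
Denominator: (j452)^2 + 358(j452) + 12720 = -191584 + j161816
|N| = √(2² + 0²) ≈ 2, ∠N ≈ 0.00°
|D| = √(191584² + 161816²) ≈ 2.5078e+05, ∠D ≈ 139.81°
∠L = 0.00° − 139.81° = -139.81°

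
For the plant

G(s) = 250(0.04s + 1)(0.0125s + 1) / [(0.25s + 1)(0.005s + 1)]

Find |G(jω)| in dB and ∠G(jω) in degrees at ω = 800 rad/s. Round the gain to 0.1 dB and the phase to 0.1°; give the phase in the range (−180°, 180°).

At ω = 800 rad/s:
zero (1 + j800·0.04) = 1 + j32 → |·| ≈ 32.016, ∠ ≈ 88.21°
zero (1 + j800·0.0125) = 1 + j10 → |·| ≈ 10.05, ∠ ≈ 84.29°
pole (1 + j800·0.25) = 1 + j200 → |·| ≈ 200, ∠ ≈ 89.71°
pole (1 + j800·0.005) = 1 + j4 → |·| ≈ 4.1231, ∠ ≈ 75.96°
|G| = 250 · 32.016 · 10.05 / (200 · 4.1231) ≈ 97.548
Gain = 20 log₁₀(97.548) ≈ 39.78 dB
∠G = (88.21° + 84.29°) − (89.71° + 75.96°) = 6.83°

39.8 dB, 6.8°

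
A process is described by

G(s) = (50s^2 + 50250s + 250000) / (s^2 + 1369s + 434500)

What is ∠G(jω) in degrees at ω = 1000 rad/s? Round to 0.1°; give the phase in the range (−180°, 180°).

22.3°

Substitute s = j1000:
Numerator: 50(j1000)^2 + 50250(j1000) + 250000 = -49750000 + j50250000
Denominator: (j1000)^2 + 1369(j1000) + 434500 = -565500 + j1369000
|N| = √(49750000² + 50250000²) ≈ 7.0712e+07, ∠N ≈ 134.71°
|D| = √(565500² + 1369000²) ≈ 1.4812e+06, ∠D ≈ 112.44°
∠G = 134.71° − 112.44° = 22.27°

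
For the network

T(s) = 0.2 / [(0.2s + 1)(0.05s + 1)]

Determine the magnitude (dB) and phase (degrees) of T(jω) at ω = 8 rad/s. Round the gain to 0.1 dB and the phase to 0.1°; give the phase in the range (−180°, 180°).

-20.1 dB, -79.8°

At ω = 8 rad/s:
pole (1 + j8·0.2) = 1 + j1.6 → |·| ≈ 1.8868, ∠ ≈ 57.99°
pole (1 + j8·0.05) = 1 + j0.4 → |·| ≈ 1.077, ∠ ≈ 21.80°
|T| = 0.2 · 1 / (1.8868 · 1.077) ≈ 0.098421
Gain = 20 log₁₀(0.098421) ≈ -20.14 dB
∠T = (0°) − (57.99° + 21.80°) = -79.79°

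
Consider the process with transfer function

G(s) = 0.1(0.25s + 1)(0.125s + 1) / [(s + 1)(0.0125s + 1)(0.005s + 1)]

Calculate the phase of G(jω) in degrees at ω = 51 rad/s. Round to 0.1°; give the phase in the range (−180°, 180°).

30.9°

At ω = 51 rad/s:
zero (1 + j51·0.25) = 1 + j12.75 → |·| ≈ 12.789, ∠ ≈ 85.52°
zero (1 + j51·0.125) = 1 + j6.375 → |·| ≈ 6.453, ∠ ≈ 81.09°
pole (1 + j51·1) = 1 + j51 → |·| ≈ 51.01, ∠ ≈ 88.88°
pole (1 + j51·0.0125) = 1 + j0.6375 → |·| ≈ 1.1859, ∠ ≈ 32.52°
pole (1 + j51·0.005) = 1 + j0.255 → |·| ≈ 1.032, ∠ ≈ 14.31°
∠G = (85.52° + 81.09°) − (88.88° + 32.52° + 14.31°) = 30.90°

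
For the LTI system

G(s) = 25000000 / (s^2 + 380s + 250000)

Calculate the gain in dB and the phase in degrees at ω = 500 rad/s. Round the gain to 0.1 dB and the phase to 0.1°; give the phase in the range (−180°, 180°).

42.4 dB, -90.0°

At s = jω = j500:
quadratic: (j500)² + 380·j500 + 250000 = 0 + j190000 → |·| ≈ 1.9e+05, ∠ ≈ 90.00°
|G| = 25000000 / 1.9e+05 ≈ 131.58
Gain = 20 log₁₀(131.58) ≈ 42.38 dB
∠G = 0.00° − 90.00° = -90.00°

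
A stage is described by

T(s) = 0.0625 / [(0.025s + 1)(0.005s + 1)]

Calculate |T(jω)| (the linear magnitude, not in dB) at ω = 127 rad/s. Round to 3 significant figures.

At ω = 127 rad/s:
pole (1 + j127·0.025) = 1 + j3.175 → |·| ≈ 3.3288, ∠ ≈ 72.52°
pole (1 + j127·0.005) = 1 + j0.635 → |·| ≈ 1.1846, ∠ ≈ 32.42°
|T| = 0.0625 · 1 / (3.3288 · 1.1846) ≈ 0.01585

0.0159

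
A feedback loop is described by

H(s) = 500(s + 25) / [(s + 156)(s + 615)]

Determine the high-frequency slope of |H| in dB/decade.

-20 dB/decade

Each pole contributes −20 dB/decade at high frequency; each zero contributes +20 dB/decade.
Net: 1 zero(s) − 2 pole(s) → -20 dB/decade.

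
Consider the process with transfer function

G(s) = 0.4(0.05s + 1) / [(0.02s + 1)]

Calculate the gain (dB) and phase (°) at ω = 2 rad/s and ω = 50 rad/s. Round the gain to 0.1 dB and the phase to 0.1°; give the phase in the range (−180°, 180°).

ω = 2: -7.9 dB, 3.4°; ω = 50: -2.4 dB, 23.2°

At ω = 2 rad/s:
zero (1 + j2·0.05) = 1 + j0.1 → |·| ≈ 1.005, ∠ ≈ 5.71°
pole (1 + j2·0.02) = 1 + j0.04 → |·| ≈ 1.0008, ∠ ≈ 2.29°
|G| = 0.4 · 1.005 / (1.0008) ≈ 0.40168
Gain = 20 log₁₀(0.40168) ≈ -7.92 dB
∠G = (5.71°) − (2.29°) = 3.42°

At ω = 50 rad/s:
zero (1 + j50·0.05) = 1 + j2.5 → |·| ≈ 2.6926, ∠ ≈ 68.20°
pole (1 + j50·0.02) = 1 + j1 → |·| ≈ 1.4142, ∠ ≈ 45.00°
|G| = 0.4 · 2.6926 / (1.4142) ≈ 0.76159
Gain = 20 log₁₀(0.76159) ≈ -2.37 dB
∠G = (68.20°) − (45.00°) = 23.20°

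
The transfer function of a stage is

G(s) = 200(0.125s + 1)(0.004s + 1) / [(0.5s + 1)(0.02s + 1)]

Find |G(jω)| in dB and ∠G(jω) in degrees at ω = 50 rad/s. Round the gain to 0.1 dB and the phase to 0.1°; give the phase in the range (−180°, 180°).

At ω = 50 rad/s:
zero (1 + j50·0.125) = 1 + j6.25 → |·| ≈ 6.3295, ∠ ≈ 80.91°
zero (1 + j50·0.004) = 1 + j0.2 → |·| ≈ 1.0198, ∠ ≈ 11.31°
pole (1 + j50·0.5) = 1 + j25 → |·| ≈ 25.02, ∠ ≈ 87.71°
pole (1 + j50·0.02) = 1 + j1 → |·| ≈ 1.4142, ∠ ≈ 45.00°
|G| = 200 · 6.3295 · 1.0198 / (25.02 · 1.4142) ≈ 36.485
Gain = 20 log₁₀(36.485) ≈ 31.24 dB
∠G = (80.91° + 11.31°) − (87.71° + 45.00°) = -40.49°

31.2 dB, -40.5°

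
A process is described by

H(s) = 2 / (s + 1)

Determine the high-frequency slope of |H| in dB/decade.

Each pole contributes −20 dB/decade at high frequency; each zero contributes +20 dB/decade.
Net: 0 zero(s) − 1 pole(s) → -20 dB/decade.

-20 dB/decade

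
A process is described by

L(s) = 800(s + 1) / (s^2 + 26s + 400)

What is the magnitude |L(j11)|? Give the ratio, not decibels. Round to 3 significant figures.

At s = jω = j11:
zero (s+1): 1 + j11 → |·| = √(1²+11²) = √122 ≈ 11.045, ∠ = arctan(11/1) ≈ 84.81°
quadratic: (j11)² + 26·j11 + 400 = 279 + j286 → |·| ≈ 399.55, ∠ ≈ 45.71°
|L| = 800 · 11.045 / 399.55 ≈ 22.115

22.1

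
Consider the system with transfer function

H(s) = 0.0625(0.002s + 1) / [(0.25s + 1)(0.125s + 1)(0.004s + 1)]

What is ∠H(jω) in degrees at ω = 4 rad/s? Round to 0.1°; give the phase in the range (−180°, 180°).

-72.0°

At ω = 4 rad/s:
zero (1 + j4·0.002) = 1 + j0.008 → |·| ≈ 1, ∠ ≈ 0.46°
pole (1 + j4·0.25) = 1 + j1 → |·| ≈ 1.4142, ∠ ≈ 45.00°
pole (1 + j4·0.125) = 1 + j0.5 → |·| ≈ 1.118, ∠ ≈ 26.57°
pole (1 + j4·0.004) = 1 + j0.016 → |·| ≈ 1.0001, ∠ ≈ 0.92°
∠H = (0.46°) − (45.00° + 26.57° + 0.92°) = -72.03°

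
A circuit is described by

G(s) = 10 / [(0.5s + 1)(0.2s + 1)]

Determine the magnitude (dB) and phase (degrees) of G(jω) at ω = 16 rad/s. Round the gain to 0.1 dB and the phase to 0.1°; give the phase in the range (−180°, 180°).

At ω = 16 rad/s:
pole (1 + j16·0.5) = 1 + j8 → |·| ≈ 8.0623, ∠ ≈ 82.87°
pole (1 + j16·0.2) = 1 + j3.2 → |·| ≈ 3.3526, ∠ ≈ 72.65°
|G| = 10 · 1 / (8.0623 · 3.3526) ≈ 0.36996
Gain = 20 log₁₀(0.36996) ≈ -8.64 dB
∠G = (0°) − (82.87° + 72.65°) = -155.52°

-8.6 dB, -155.5°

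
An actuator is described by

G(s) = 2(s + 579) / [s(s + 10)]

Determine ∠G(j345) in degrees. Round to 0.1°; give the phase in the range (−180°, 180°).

-147.6°

At s = jω = j345:
zero (s+579): 579 + j345 → |·| = √(579²+345²) = √454266 ≈ 673.99, ∠ = arctan(345/579) ≈ 30.79°
pole (s+10): 10 + j345 → |·| = √(10²+345²) = √119125 ≈ 345.14, ∠ = arctan(345/10) ≈ 88.34°
pole at origin: |s| = 345, ∠ = 90.00° (in denominator)
∠G = 30.79° − 178.34° = -147.55°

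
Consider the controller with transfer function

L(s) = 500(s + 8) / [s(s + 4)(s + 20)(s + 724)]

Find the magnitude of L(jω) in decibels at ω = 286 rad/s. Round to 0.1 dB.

-102.1 dB

At s = jω = j286:
zero (s+8): 8 + j286 → |·| = √(8²+286²) = √81860 ≈ 286.11, ∠ = arctan(286/8) ≈ 88.40°
pole (s+4): 4 + j286 → |·| = √(4²+286²) = √81812 ≈ 286.03, ∠ = arctan(286/4) ≈ 89.20°
pole (s+20): 20 + j286 → |·| = √(20²+286²) = √82196 ≈ 286.7, ∠ = arctan(286/20) ≈ 86.00°
pole (s+724): 724 + j286 → |·| = √(724²+286²) = √605972 ≈ 778.44, ∠ = arctan(286/724) ≈ 21.56°
pole at origin: |s| = 286, ∠ = 90.00° (in denominator)
|L| = 500 · 286.11 / 1.8257e+10 ≈ 7.8356e-06
Gain = 20 log₁₀(7.8356e-06) ≈ -102.12 dB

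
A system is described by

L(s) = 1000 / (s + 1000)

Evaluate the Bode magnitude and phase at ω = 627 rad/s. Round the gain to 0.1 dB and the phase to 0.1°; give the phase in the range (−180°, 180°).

-1.4 dB, -32.1°

At s = jω = j627:
pole (s+1000): 1000 + j627 → |·| = √(1000²+627²) = √1393129 ≈ 1180.3, ∠ = arctan(627/1000) ≈ 32.09°
|L| = 1000 / 1180.3 ≈ 0.84724
Gain = 20 log₁₀(0.84724) ≈ -1.44 dB
∠L = 0.00° − 32.09° = -32.09°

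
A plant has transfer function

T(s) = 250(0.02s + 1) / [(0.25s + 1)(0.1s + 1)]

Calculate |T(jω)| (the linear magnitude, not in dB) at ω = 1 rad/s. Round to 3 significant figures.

At ω = 1 rad/s:
zero (1 + j1·0.02) = 1 + j0.02 → |·| ≈ 1.0002, ∠ ≈ 1.15°
pole (1 + j1·0.25) = 1 + j0.25 → |·| ≈ 1.0308, ∠ ≈ 14.04°
pole (1 + j1·0.1) = 1 + j0.1 → |·| ≈ 1.005, ∠ ≈ 5.71°
|T| = 250 · 1.0002 / (1.0308 · 1.005) ≈ 241.37

241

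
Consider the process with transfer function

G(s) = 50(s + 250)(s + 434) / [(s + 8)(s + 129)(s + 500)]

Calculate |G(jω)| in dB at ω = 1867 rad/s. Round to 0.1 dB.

At s = jω = j1867:
zero (s+250): 250 + j1867 → |·| = √(250²+1867²) = √3548189 ≈ 1883.7, ∠ = arctan(1867/250) ≈ 82.37°
zero (s+434): 434 + j1867 → |·| = √(434²+1867²) = √3674045 ≈ 1916.8, ∠ = arctan(1867/434) ≈ 76.91°
pole (s+8): 8 + j1867 → |·| = √(8²+1867²) = √3485753 ≈ 1867, ∠ = arctan(1867/8) ≈ 89.75°
pole (s+129): 129 + j1867 → |·| = √(129²+1867²) = √3502330 ≈ 1871.5, ∠ = arctan(1867/129) ≈ 86.05°
pole (s+500): 500 + j1867 → |·| = √(500²+1867²) = √3735689 ≈ 1932.8, ∠ = arctan(1867/500) ≈ 75.01°
|G| = 50 · 3.6107e+06 / 6.7534e+09 ≈ 0.026732
Gain = 20 log₁₀(0.026732) ≈ -31.46 dB

-31.5 dB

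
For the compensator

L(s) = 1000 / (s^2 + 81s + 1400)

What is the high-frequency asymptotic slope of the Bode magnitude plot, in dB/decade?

Each pole contributes −20 dB/decade at high frequency; each zero contributes +20 dB/decade.
Net: 0 zero(s) − 2 pole(s) → -40 dB/decade.

-40 dB/decade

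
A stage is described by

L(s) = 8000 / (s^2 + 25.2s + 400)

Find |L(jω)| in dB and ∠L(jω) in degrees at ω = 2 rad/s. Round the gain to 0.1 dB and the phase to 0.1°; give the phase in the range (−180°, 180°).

At s = jω = j2:
quadratic: (j2)² + 25.2·j2 + 400 = 396 + j50.4 → |·| ≈ 399.19, ∠ ≈ 7.25°
|L| = 8000 / 399.19 ≈ 20.041
Gain = 20 log₁₀(20.041) ≈ 26.04 dB
∠L = 0.00° − 7.25° = -7.25°

26.0 dB, -7.3°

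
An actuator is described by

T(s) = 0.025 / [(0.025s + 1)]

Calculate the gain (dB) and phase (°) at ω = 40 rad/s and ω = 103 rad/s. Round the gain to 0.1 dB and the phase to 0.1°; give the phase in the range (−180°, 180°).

ω = 40: -35.1 dB, -45.0°; ω = 103: -40.9 dB, -68.8°

At ω = 40 rad/s:
pole (1 + j40·0.025) = 1 + j1 → |·| ≈ 1.4142, ∠ ≈ 45.00°
|T| = 0.025 · 1 / (1.4142) ≈ 0.017678
Gain = 20 log₁₀(0.017678) ≈ -35.05 dB
∠T = (0°) − (45.00°) = -45.00°

At ω = 103 rad/s:
pole (1 + j103·0.025) = 1 + j2.575 → |·| ≈ 2.7624, ∠ ≈ 68.78°
|T| = 0.025 · 1 / (2.7624) ≈ 0.0090501
Gain = 20 log₁₀(0.0090501) ≈ -40.87 dB
∠T = (0°) − (68.78°) = -68.78°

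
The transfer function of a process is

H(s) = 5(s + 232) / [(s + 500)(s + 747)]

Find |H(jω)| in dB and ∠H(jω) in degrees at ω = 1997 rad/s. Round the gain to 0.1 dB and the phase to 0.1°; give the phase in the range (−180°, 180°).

At s = jω = j1997:
zero (s+232): 232 + j1997 → |·| = √(232²+1997²) = √4041833 ≈ 2010.4, ∠ = arctan(1997/232) ≈ 83.37°
pole (s+500): 500 + j1997 → |·| = √(500²+1997²) = √4238009 ≈ 2058.6, ∠ = arctan(1997/500) ≈ 75.94°
pole (s+747): 747 + j1997 → |·| = √(747²+1997²) = √4546018 ≈ 2132.1, ∠ = arctan(1997/747) ≈ 69.49°
|H| = 5 · 2010.4 / 4.3891e+06 ≈ 0.0022902
Gain = 20 log₁₀(0.0022902) ≈ -52.80 dB
∠H = 83.37° − 145.43° = -62.06°

-52.8 dB, -62.1°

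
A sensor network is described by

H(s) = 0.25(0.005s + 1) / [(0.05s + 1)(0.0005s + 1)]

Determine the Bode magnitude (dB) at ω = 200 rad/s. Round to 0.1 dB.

-29.1 dB

At ω = 200 rad/s:
zero (1 + j200·0.005) = 1 + j1 → |·| ≈ 1.4142, ∠ ≈ 45.00°
pole (1 + j200·0.05) = 1 + j10 → |·| ≈ 10.05, ∠ ≈ 84.29°
pole (1 + j200·0.0005) = 1 + j0.1 → |·| ≈ 1.005, ∠ ≈ 5.71°
|H| = 0.25 · 1.4142 / (10.05 · 1.005) ≈ 0.035004
Gain = 20 log₁₀(0.035004) ≈ -29.12 dB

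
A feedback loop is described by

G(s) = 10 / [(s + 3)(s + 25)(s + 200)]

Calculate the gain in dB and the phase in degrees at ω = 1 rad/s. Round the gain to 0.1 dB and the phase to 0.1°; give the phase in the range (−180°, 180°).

-64.0 dB, -21.0°

At s = jω = j1:
pole (s+3): 3 + j1 → |·| = √(3²+1²) = √10 ≈ 3.1623, ∠ = arctan(1/3) ≈ 18.43°
pole (s+25): 25 + j1 → |·| = √(25²+1²) = √626 ≈ 25.02, ∠ = arctan(1/25) ≈ 2.29°
pole (s+200): 200 + j1 → |·| = √(200²+1²) = √40001 ≈ 200, ∠ = arctan(1/200) ≈ 0.29°
|G| = 10 / 15824 ≈ 0.00063195
Gain = 20 log₁₀(0.00063195) ≈ -63.99 dB
∠G = 0.00° − 21.01° = -21.01°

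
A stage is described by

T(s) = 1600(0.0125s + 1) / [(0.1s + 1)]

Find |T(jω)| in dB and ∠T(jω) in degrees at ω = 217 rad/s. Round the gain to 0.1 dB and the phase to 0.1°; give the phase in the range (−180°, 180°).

46.6 dB, -17.6°

At ω = 217 rad/s:
zero (1 + j217·0.0125) = 1 + j2.7125 → |·| ≈ 2.891, ∠ ≈ 69.76°
pole (1 + j217·0.1) = 1 + j21.7 → |·| ≈ 21.723, ∠ ≈ 87.36°
|T| = 1600 · 2.891 / (21.723) ≈ 212.94
Gain = 20 log₁₀(212.94) ≈ 46.57 dB
∠T = (69.76°) − (87.36°) = -17.60°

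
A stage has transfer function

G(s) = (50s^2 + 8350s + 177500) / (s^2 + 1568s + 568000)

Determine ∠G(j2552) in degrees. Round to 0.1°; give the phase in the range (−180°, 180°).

Substitute s = j2552:
Numerator: 50(j2552)^2 + 8350(j2552) + 177500 = -325457700 + j21309200
Denominator: (j2552)^2 + 1568(j2552) + 568000 = -5944704 + j4001536
|N| = √(325457700² + 21309200²) ≈ 3.2615e+08, ∠N ≈ 176.25°
|D| = √(5944704² + 4001536²) ≈ 7.166e+06, ∠D ≈ 146.05°
∠G = 176.25° − 146.05° = 30.20°

30.2°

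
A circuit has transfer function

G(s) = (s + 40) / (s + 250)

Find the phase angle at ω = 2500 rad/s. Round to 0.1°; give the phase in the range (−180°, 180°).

4.8°

At s = jω = j2500:
zero (s+40): 40 + j2500 → |·| = √(40²+2500²) = √6251600 ≈ 2500.3, ∠ = arctan(2500/40) ≈ 89.08°
pole (s+250): 250 + j2500 → |·| = √(250²+2500²) = √6312500 ≈ 2512.5, ∠ = arctan(2500/250) ≈ 84.29°
∠G = 89.08° − 84.29° = 4.79°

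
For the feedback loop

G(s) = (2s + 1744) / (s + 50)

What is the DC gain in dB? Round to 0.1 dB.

G(0) = 1744 / 50 = 34.88
20 log₁₀(34.88) ≈ 30.85 dB

30.9 dB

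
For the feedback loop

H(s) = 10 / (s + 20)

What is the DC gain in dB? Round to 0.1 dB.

H(0) = 10 / 20 = 0.5
20 log₁₀(0.5) ≈ -6.02 dB

-6.0 dB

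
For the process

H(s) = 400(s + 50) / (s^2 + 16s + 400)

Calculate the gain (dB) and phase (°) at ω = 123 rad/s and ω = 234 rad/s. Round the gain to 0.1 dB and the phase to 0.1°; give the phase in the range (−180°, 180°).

At s = jω = j123:
zero (s+50): 50 + j123 → |·| = √(50²+123²) = √17629 ≈ 132.77, ∠ = arctan(123/50) ≈ 67.88°
quadratic: (j123)² + 16·j123 + 400 = -14729 + j1968 → |·| ≈ 14860, ∠ ≈ 172.39°
|H| = 400 · 132.77 / 14860 ≈ 3.5739
Gain = 20 log₁₀(3.5739) ≈ 11.06 dB
∠H = 67.88° − 172.39° = -104.51°

At s = jω = j234:
zero (s+50): 50 + j234 → |·| = √(50²+234²) = √57256 ≈ 239.28, ∠ = arctan(234/50) ≈ 77.94°
quadratic: (j234)² + 16·j234 + 400 = -54356 + j3744 → |·| ≈ 54485, ∠ ≈ 176.06°
|H| = 400 · 239.28 / 54485 ≈ 1.7567
Gain = 20 log₁₀(1.7567) ≈ 4.89 dB
∠H = 77.94° − 176.06° = -98.12°

ω = 123: 11.1 dB, -104.5°; ω = 234: 4.9 dB, -98.1°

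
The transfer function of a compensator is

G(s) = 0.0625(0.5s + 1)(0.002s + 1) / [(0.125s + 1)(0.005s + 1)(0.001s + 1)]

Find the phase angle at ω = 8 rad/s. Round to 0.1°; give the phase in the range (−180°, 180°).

29.1°

At ω = 8 rad/s:
zero (1 + j8·0.5) = 1 + j4 → |·| ≈ 4.1231, ∠ ≈ 75.96°
zero (1 + j8·0.002) = 1 + j0.016 → |·| ≈ 1.0001, ∠ ≈ 0.92°
pole (1 + j8·0.125) = 1 + j1 → |·| ≈ 1.4142, ∠ ≈ 45.00°
pole (1 + j8·0.005) = 1 + j0.04 → |·| ≈ 1.0008, ∠ ≈ 2.29°
pole (1 + j8·0.001) = 1 + j0.008 → |·| ≈ 1, ∠ ≈ 0.46°
∠G = (75.96° + 0.92°) − (45.00° + 2.29° + 0.46°) = 29.13°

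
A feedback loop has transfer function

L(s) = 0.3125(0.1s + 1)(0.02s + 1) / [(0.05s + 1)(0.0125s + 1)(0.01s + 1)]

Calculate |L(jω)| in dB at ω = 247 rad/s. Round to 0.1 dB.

At ω = 247 rad/s:
zero (1 + j247·0.1) = 1 + j24.7 → |·| ≈ 24.72, ∠ ≈ 87.68°
zero (1 + j247·0.02) = 1 + j4.94 → |·| ≈ 5.0402, ∠ ≈ 78.56°
pole (1 + j247·0.05) = 1 + j12.35 → |·| ≈ 12.39, ∠ ≈ 85.37°
pole (1 + j247·0.0125) = 1 + j3.0875 → |·| ≈ 3.2454, ∠ ≈ 72.05°
pole (1 + j247·0.01) = 1 + j2.47 → |·| ≈ 2.6648, ∠ ≈ 67.96°
|L| = 0.3125 · 24.72 · 5.0402 / (12.39 · 3.2454 · 2.6648) ≈ 0.36336
Gain = 20 log₁₀(0.36336) ≈ -8.79 dB

-8.8 dB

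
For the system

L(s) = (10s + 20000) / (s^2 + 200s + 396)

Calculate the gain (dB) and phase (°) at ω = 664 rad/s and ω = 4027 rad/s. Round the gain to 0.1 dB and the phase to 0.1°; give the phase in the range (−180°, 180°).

Substitute s = j664:
Numerator: 10(j664) + 20000 = 20000 + j6640
Denominator: (j664)^2 + 200(j664) + 396 = -440500 + j132800
|N| = √(20000² + 6640²) ≈ 21073, ∠N ≈ 18.37°
|D| = √(440500² + 132800²) ≈ 4.6008e+05, ∠D ≈ 163.22°
|L| = 21073 / 4.6008e+05 ≈ 0.045803
Gain = 20 log₁₀(0.045803) ≈ -26.78 dB
∠L = 18.37° − 163.22° = -144.85°

Substitute s = j4027:
Numerator: 10(j4027) + 20000 = 20000 + j40270
Denominator: (j4027)^2 + 200(j4027) + 396 = -16216333 + j805400
|N| = √(20000² + 40270²) ≈ 44963, ∠N ≈ 63.59°
|D| = √(16216333² + 805400²) ≈ 1.6236e+07, ∠D ≈ 177.16°
|L| = 44963 / 1.6236e+07 ≈ 0.0027693
Gain = 20 log₁₀(0.0027693) ≈ -51.15 dB
∠L = 63.59° − 177.16° = -113.57°

ω = 664: -26.8 dB, -144.9°; ω = 4027: -51.2 dB, -113.6°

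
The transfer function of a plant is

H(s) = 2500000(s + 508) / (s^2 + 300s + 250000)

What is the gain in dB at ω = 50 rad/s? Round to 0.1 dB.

74.2 dB

At s = jω = j50:
zero (s+508): 508 + j50 → |·| = √(508²+50²) = √260564 ≈ 510.45, ∠ = arctan(50/508) ≈ 5.62°
quadratic: (j50)² + 300·j50 + 250000 = 247500 + j15000 → |·| ≈ 2.4795e+05, ∠ ≈ 3.47°
|H| = 2500000 · 510.45 / 2.4795e+05 ≈ 5146.7
Gain = 20 log₁₀(5146.7) ≈ 74.23 dB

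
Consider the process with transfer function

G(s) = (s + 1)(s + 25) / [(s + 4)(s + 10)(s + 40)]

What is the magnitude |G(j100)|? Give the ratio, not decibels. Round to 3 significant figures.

At s = jω = j100:
zero (s+1): 1 + j100 → |·| = √(1²+100²) = √10001 ≈ 100, ∠ = arctan(100/1) ≈ 89.43°
zero (s+25): 25 + j100 → |·| = √(25²+100²) = √10625 ≈ 103.08, ∠ = arctan(100/25) ≈ 75.96°
pole (s+4): 4 + j100 → |·| = √(4²+100²) = √10016 ≈ 100.08, ∠ = arctan(100/4) ≈ 87.71°
pole (s+10): 10 + j100 → |·| = √(10²+100²) = √10100 ≈ 100.5, ∠ = arctan(100/10) ≈ 84.29°
pole (s+40): 40 + j100 → |·| = √(40²+100²) = √11600 ≈ 107.7, ∠ = arctan(100/40) ≈ 68.20°
|G| = 1 · 10308 / 1.0833e+06 ≈ 0.0095154

0.00952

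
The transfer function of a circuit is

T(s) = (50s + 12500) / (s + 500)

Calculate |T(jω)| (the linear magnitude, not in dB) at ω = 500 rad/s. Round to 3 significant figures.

Substitute s = j500:
Numerator: 50(j500) + 12500 = 12500 + j25000
Denominator: (j500) + 500 = 500 + j500
|N| = √(12500² + 25000²) ≈ 27951, ∠N ≈ 63.43°
|D| = √(500² + 500²) ≈ 707.11, ∠D ≈ 45.00°
|T| = 27951 / 707.11 ≈ 39.529

39.5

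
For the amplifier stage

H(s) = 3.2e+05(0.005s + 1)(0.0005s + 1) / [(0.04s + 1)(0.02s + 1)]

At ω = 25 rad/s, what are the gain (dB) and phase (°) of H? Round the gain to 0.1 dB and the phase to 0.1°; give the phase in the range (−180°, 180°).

At ω = 25 rad/s:
zero (1 + j25·0.005) = 1 + j0.125 → |·| ≈ 1.0078, ∠ ≈ 7.13°
zero (1 + j25·0.0005) = 1 + j0.0125 → |·| ≈ 1.0001, ∠ ≈ 0.72°
pole (1 + j25·0.04) = 1 + j1 → |·| ≈ 1.4142, ∠ ≈ 45.00°
pole (1 + j25·0.02) = 1 + j0.5 → |·| ≈ 1.118, ∠ ≈ 26.57°
|H| = 3.2e+05 · 1.0078 · 1.0001 / (1.4142 · 1.118) ≈ 2.0399e+05
Gain = 20 log₁₀(2.0399e+05) ≈ 106.19 dB
∠H = (7.13° + 0.72°) − (45.00° + 26.57°) = -63.72°

106.2 dB, -63.7°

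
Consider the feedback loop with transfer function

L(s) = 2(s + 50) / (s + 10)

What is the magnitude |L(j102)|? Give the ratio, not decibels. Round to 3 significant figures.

At s = jω = j102:
zero (s+50): 50 + j102 → |·| = √(50²+102²) = √12904 ≈ 113.6, ∠ = arctan(102/50) ≈ 63.89°
pole (s+10): 10 + j102 → |·| = √(10²+102²) = √10504 ≈ 102.49, ∠ = arctan(102/10) ≈ 84.40°
|L| = 2 · 113.6 / 102.49 ≈ 2.2168

2.22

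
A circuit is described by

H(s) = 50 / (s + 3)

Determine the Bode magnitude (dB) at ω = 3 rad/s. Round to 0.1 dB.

Substitute s = j3:
Numerator: 50 = 50 + j0
Denominator: (j3) + 3 = 3 + j3
|N| = √(50² + 0²) ≈ 50, ∠N ≈ 0.00°
|D| = √(3² + 3²) ≈ 4.2426, ∠D ≈ 45.00°
|H| = 50 / 4.2426 ≈ 11.785
Gain = 20 log₁₀(11.785) ≈ 21.43 dB

21.4 dB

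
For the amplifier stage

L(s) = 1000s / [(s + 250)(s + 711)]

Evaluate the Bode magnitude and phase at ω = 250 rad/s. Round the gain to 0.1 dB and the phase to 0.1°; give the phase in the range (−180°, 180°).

-0.6 dB, 25.6°

At s = jω = j250:
zero at origin: s = j250 → |·| = 250, ∠ = 90.00°
pole (s+250): 250 + j250 → |·| = √(250²+250²) = √125000 ≈ 353.55, ∠ = arctan(250/250) ≈ 45.00°
pole (s+711): 711 + j250 → |·| = √(711²+250²) = √568021 ≈ 753.67, ∠ = arctan(250/711) ≈ 19.37°
|L| = 1000 · 250 / 2.6646e+05 ≈ 0.93823
Gain = 20 log₁₀(0.93823) ≈ -0.55 dB
∠L = 90.00° − 64.37° = 25.63°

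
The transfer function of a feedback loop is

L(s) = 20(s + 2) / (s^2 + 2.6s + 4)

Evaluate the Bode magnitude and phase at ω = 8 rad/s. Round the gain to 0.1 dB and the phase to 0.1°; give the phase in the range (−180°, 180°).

8.3 dB, -84.9°

At s = jω = j8:
zero (s+2): 2 + j8 → |·| = √(2²+8²) = √68 ≈ 8.2462, ∠ = arctan(8/2) ≈ 75.96°
quadratic: (j8)² + 2.6·j8 + 4 = -60 + j20.8 → |·| ≈ 63.503, ∠ ≈ 160.88°
|L| = 20 · 8.2462 / 63.503 ≈ 2.5971
Gain = 20 log₁₀(2.5971) ≈ 8.29 dB
∠L = 75.96° − 160.88° = -84.92°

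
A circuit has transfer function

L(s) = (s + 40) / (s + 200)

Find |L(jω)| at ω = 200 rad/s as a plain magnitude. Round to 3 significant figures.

0.721

At s = jω = j200:
zero (s+40): 40 + j200 → |·| = √(40²+200²) = √41600 ≈ 203.96, ∠ = arctan(200/40) ≈ 78.69°
pole (s+200): 200 + j200 → |·| = √(200²+200²) = √80000 ≈ 282.84, ∠ = arctan(200/200) ≈ 45.00°
|L| = 1 · 203.96 / 282.84 ≈ 0.72111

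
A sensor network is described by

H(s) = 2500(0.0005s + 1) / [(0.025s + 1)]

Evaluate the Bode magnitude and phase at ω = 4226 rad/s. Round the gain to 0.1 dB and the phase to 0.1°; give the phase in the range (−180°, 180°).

34.9 dB, -24.8°

At ω = 4226 rad/s:
zero (1 + j4226·0.0005) = 1 + j2.113 → |·| ≈ 2.3377, ∠ ≈ 64.67°
pole (1 + j4226·0.025) = 1 + j105.65 → |·| ≈ 105.65, ∠ ≈ 89.46°
|H| = 2500 · 2.3377 / (105.65) ≈ 55.317
Gain = 20 log₁₀(55.317) ≈ 34.86 dB
∠H = (64.67°) − (89.46°) = -24.79°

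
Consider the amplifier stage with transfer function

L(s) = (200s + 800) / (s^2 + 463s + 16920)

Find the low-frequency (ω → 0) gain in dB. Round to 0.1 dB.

-26.5 dB

L(0) = 800 / 16920 ≈ 0.047281
20 log₁₀(0.047281) ≈ -26.51 dB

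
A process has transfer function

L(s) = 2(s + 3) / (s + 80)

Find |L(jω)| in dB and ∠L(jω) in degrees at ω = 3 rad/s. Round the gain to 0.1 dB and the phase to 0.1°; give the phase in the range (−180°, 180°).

At s = jω = j3:
zero (s+3): 3 + j3 → |·| = √(3²+3²) = √18 ≈ 4.2426, ∠ = arctan(3/3) ≈ 45.00°
pole (s+80): 80 + j3 → |·| = √(80²+3²) = √6409 ≈ 80.056, ∠ = arctan(3/80) ≈ 2.15°
|L| = 2 · 4.2426 / 80.056 ≈ 0.10599
Gain = 20 log₁₀(0.10599) ≈ -19.49 dB
∠L = 45.00° − 2.15° = 42.85°

-19.5 dB, 42.9°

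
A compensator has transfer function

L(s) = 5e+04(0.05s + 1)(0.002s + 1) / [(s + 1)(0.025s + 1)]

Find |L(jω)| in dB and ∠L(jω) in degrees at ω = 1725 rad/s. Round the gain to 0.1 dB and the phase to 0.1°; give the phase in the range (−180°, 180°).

46.4 dB, -15.5°

At ω = 1725 rad/s:
zero (1 + j1725·0.05) = 1 + j86.25 → |·| ≈ 86.256, ∠ ≈ 89.34°
zero (1 + j1725·0.002) = 1 + j3.45 → |·| ≈ 3.592, ∠ ≈ 73.84°
pole (1 + j1725·1) = 1 + j1725 → |·| ≈ 1725, ∠ ≈ 89.97°
pole (1 + j1725·0.025) = 1 + j43.125 → |·| ≈ 43.137, ∠ ≈ 88.67°
|L| = 5e+04 · 86.256 · 3.592 / (1725 · 43.137) ≈ 208.19
Gain = 20 log₁₀(208.19) ≈ 46.37 dB
∠L = (89.34° + 73.84°) − (89.97° + 88.67°) = -15.46°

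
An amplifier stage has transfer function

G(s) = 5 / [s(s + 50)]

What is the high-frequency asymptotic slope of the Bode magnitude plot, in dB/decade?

Each pole contributes −20 dB/decade at high frequency; each zero contributes +20 dB/decade.
Net: 0 zero(s) − 2 pole(s) → -40 dB/decade.

-40 dB/decade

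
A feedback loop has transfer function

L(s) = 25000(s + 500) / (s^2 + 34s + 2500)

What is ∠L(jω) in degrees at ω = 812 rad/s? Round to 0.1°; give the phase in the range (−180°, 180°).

-119.2°

At s = jω = j812:
zero (s+500): 500 + j812 → |·| = √(500²+812²) = √909344 ≈ 953.6, ∠ = arctan(812/500) ≈ 58.38°
quadratic: (j812)² + 34·j812 + 2500 = -656844 + j27608 → |·| ≈ 6.5742e+05, ∠ ≈ 177.59°
∠L = 58.38° − 177.59° = -119.21°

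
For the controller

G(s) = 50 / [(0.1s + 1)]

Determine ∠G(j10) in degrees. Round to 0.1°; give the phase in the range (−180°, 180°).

-45.0°

At ω = 10 rad/s:
pole (1 + j10·0.1) = 1 + j1 → |·| ≈ 1.4142, ∠ ≈ 45.00°
∠G = (0°) − (45.00°) = -45.00°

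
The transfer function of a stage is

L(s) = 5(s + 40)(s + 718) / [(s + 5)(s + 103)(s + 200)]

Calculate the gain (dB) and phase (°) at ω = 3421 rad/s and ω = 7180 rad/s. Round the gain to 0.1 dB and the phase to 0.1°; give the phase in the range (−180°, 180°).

ω = 3421: -56.5 dB, -97.4°; ω = 7180: -63.1 dB, -93.6°

At s = jω = j3421:
zero (s+40): 40 + j3421 → |·| = √(40²+3421²) = √11704841 ≈ 3421.2, ∠ = arctan(3421/40) ≈ 89.33°
zero (s+718): 718 + j3421 → |·| = √(718²+3421²) = √12218765 ≈ 3495.5, ∠ = arctan(3421/718) ≈ 78.15°
pole (s+5): 5 + j3421 → |·| = √(5²+3421²) = √11703266 ≈ 3421, ∠ = arctan(3421/5) ≈ 89.92°
pole (s+103): 103 + j3421 → |·| = √(103²+3421²) = √11713850 ≈ 3422.6, ∠ = arctan(3421/103) ≈ 88.28°
pole (s+200): 200 + j3421 → |·| = √(200²+3421²) = √11743241 ≈ 3426.8, ∠ = arctan(3421/200) ≈ 86.65°
|L| = 5 · 1.1959e+07 / 4.0123e+10 ≈ 0.0014903
Gain = 20 log₁₀(0.0014903) ≈ -56.53 dB
∠L = 167.48° − 264.85° = -97.37°

At s = jω = j7180:
zero (s+40): 40 + j7180 → |·| = √(40²+7180²) = √51554000 ≈ 7180.1, ∠ = arctan(7180/40) ≈ 89.68°
zero (s+718): 718 + j7180 → |·| = √(718²+7180²) = √52067924 ≈ 7215.8, ∠ = arctan(7180/718) ≈ 84.29°
pole (s+5): 5 + j7180 → |·| = √(5²+7180²) = √51552425 ≈ 7180, ∠ = arctan(7180/5) ≈ 89.96°
pole (s+103): 103 + j7180 → |·| = √(103²+7180²) = √51563009 ≈ 7180.7, ∠ = arctan(7180/103) ≈ 89.18°
pole (s+200): 200 + j7180 → |·| = √(200²+7180²) = √51592400 ≈ 7182.8, ∠ = arctan(7180/200) ≈ 88.40°
|L| = 5 · 5.181e+07 / 3.7033e+11 ≈ 0.00069951
Gain = 20 log₁₀(0.00069951) ≈ -63.10 dB
∠L = 173.97° − 267.54° = -93.57°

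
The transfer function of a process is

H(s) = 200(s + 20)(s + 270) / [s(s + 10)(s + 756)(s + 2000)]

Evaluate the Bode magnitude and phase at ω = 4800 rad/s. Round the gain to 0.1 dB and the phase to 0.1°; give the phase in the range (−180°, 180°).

-102.0 dB, -151.8°

At s = jω = j4800:
zero (s+20): 20 + j4800 → |·| = √(20²+4800²) = √23040400 ≈ 4800, ∠ = arctan(4800/20) ≈ 89.76°
zero (s+270): 270 + j4800 → |·| = √(270²+4800²) = √23112900 ≈ 4807.6, ∠ = arctan(4800/270) ≈ 86.78°
pole (s+10): 10 + j4800 → |·| = √(10²+4800²) = √23040100 ≈ 4800, ∠ = arctan(4800/10) ≈ 89.88°
pole (s+756): 756 + j4800 → |·| = √(756²+4800²) = √23611536 ≈ 4859.2, ∠ = arctan(4800/756) ≈ 81.05°
pole (s+2000): 2000 + j4800 → |·| = √(2000²+4800²) = √27040000 ≈ 5200, ∠ = arctan(4800/2000) ≈ 67.38°
pole at origin: |s| = 4800, ∠ = 90.00° (in denominator)
|H| = 200 · 2.3076e+07 / 5.8217e+14 ≈ 7.9276e-06
Gain = 20 log₁₀(7.9276e-06) ≈ -102.02 dB
∠H = 176.54° − 328.31° = -151.77°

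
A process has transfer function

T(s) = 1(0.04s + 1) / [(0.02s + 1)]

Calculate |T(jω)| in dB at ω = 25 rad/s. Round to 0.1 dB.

2.0 dB

At ω = 25 rad/s:
zero (1 + j25·0.04) = 1 + j1 → |·| ≈ 1.4142, ∠ ≈ 45.00°
pole (1 + j25·0.02) = 1 + j0.5 → |·| ≈ 1.118, ∠ ≈ 26.57°
|T| = 1 · 1.4142 / (1.118) ≈ 1.2649
Gain = 20 log₁₀(1.2649) ≈ 2.04 dB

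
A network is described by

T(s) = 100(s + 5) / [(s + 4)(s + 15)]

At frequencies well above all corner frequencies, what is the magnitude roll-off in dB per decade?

Each pole contributes −20 dB/decade at high frequency; each zero contributes +20 dB/decade.
Net: 1 zero(s) − 2 pole(s) → -20 dB/decade.

-20 dB/decade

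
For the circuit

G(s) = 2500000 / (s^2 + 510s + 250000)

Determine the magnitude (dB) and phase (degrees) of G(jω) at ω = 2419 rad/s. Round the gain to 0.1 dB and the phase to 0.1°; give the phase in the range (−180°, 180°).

At s = jω = j2419:
quadratic: (j2419)² + 510·j2419 + 250000 = -5601561 + j1233690 → |·| ≈ 5.7358e+06, ∠ ≈ 167.58°
|G| = 2500000 / 5.7358e+06 ≈ 0.43586
Gain = 20 log₁₀(0.43586) ≈ -7.21 dB
∠G = 0.00° − 167.58° = -167.58°

-7.2 dB, -167.6°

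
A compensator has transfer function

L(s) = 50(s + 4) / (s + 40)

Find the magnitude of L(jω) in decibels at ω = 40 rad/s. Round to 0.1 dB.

31.0 dB

At s = jω = j40:
zero (s+4): 4 + j40 → |·| = √(4²+40²) = √1616 ≈ 40.2, ∠ = arctan(40/4) ≈ 84.29°
pole (s+40): 40 + j40 → |·| = √(40²+40²) = √3200 ≈ 56.569, ∠ = arctan(40/40) ≈ 45.00°
|L| = 50 · 40.2 / 56.569 ≈ 35.532
Gain = 20 log₁₀(35.532) ≈ 31.01 dB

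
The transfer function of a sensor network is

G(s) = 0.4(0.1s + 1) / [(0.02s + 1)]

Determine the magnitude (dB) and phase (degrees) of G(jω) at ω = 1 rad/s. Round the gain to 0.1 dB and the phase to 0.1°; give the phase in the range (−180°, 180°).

At ω = 1 rad/s:
zero (1 + j1·0.1) = 1 + j0.1 → |·| ≈ 1.005, ∠ ≈ 5.71°
pole (1 + j1·0.02) = 1 + j0.02 → |·| ≈ 1.0002, ∠ ≈ 1.15°
|G| = 0.4 · 1.005 / (1.0002) ≈ 0.40192
Gain = 20 log₁₀(0.40192) ≈ -7.92 dB
∠G = (5.71°) − (1.15°) = 4.56°

-7.9 dB, 4.6°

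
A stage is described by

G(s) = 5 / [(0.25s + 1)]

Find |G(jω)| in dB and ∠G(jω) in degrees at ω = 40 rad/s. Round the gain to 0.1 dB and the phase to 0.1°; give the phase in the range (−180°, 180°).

At ω = 40 rad/s:
pole (1 + j40·0.25) = 1 + j10 → |·| ≈ 10.05, ∠ ≈ 84.29°
|G| = 5 · 1 / (10.05) ≈ 0.49751
Gain = 20 log₁₀(0.49751) ≈ -6.06 dB
∠G = (0°) − (84.29°) = -84.29°

-6.1 dB, -84.3°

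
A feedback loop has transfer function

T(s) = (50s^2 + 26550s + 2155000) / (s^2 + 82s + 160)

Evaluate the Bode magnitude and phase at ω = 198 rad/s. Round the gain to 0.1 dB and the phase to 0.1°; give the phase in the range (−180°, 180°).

41.9 dB, -69.5°

Substitute s = j198:
Numerator: 50(j198)^2 + 26550(j198) + 2155000 = 194800 + j5256900
Denominator: (j198)^2 + 82(j198) + 160 = -39044 + j16236
|N| = √(194800² + 5256900²) ≈ 5.2605e+06, ∠N ≈ 87.88°
|D| = √(39044² + 16236²) ≈ 42285, ∠D ≈ 157.42°
|T| = 5.2605e+06 / 42285 ≈ 124.41
Gain = 20 log₁₀(124.41) ≈ 41.90 dB
∠T = 87.88° − 157.42° = -69.54°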